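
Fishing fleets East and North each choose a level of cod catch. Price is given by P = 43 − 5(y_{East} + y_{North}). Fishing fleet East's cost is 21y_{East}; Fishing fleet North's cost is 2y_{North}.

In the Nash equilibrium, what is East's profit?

Fishing fleet East's profit: π = y_{East}(43 − 5(y_{East} + y_{North})) − 21y_{East}.
∂π/∂y_{East} = 22 − 10y_{East} − 5y_{North} = 0, so y_{East} = 2.2 − 0.5y_{North}.
By the same steps for North: y_{North} = 4.1 − 0.5y_{East}.
Substituting the second reaction function into the first: y_{East} = 2.2 − 0.5(4.1 − 0.5y_{East}), which gives 0.75y_{East} = 0.15 ⇒ y_{East} = 0.2.
Then y_{North} = 4.1 − 0.5·0.2 = 4.
Price P = 43 − 5·4.2 = 22.
East's profit: (22 − 21)·0.2 = 0.2.

0.2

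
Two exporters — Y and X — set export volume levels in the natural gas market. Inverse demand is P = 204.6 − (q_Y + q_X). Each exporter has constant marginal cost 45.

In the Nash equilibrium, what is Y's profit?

2830.24

Exporter Y's profit: π = q_Y(204.6 − (q_Y + q_X)) − 45q_Y.
∂π/∂q_Y = 159.6 − 2q_Y − q_X = 0, so q_Y = 79.8 − 0.5q_X.
By symmetry q_X = q_Y; substituting into the reaction function, 1.5q_Y = 79.8 and q_Y = 53.2.
Price P = 204.6 − 106.4 = 98.2.
Y's profit: (98.2 − 45)·53.2 = 2830.24.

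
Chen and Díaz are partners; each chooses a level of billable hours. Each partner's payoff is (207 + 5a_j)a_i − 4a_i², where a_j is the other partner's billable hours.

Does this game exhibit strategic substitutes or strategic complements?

Chen's payoff is (207 + 5a_D)a_C − 4a_C².
∂π/∂a_C = 207 + 5a_D − 8a_C = 0, so a_C = 25.875 + 0.625a_D.
The best-response slope da_C/da_D = 0.625 > 0: the reaction function is upward-sloping, so the choices are strategic complements.

strategic complements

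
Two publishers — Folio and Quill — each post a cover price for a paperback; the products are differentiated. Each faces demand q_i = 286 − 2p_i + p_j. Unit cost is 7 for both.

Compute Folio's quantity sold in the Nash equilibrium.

Folio's profit: π = (p_{Folio} − 7)(286 − 2p_{Folio} + p_{Quill}).
∂π/∂p_{Folio} = 300 − 4p_{Folio} + p_{Quill} = 0 ⇒ p_{Folio} = 75 + 0.25p_{Quill}.
Setting p_{Folio} = p_{Quill} in the reaction function: p_{Folio} = 75 + 0.25p_{Folio}, so p_{Folio} = 75 / 0.75 = 100.
q_{Folio} = 286 − 2·100 + 100 = 186.

186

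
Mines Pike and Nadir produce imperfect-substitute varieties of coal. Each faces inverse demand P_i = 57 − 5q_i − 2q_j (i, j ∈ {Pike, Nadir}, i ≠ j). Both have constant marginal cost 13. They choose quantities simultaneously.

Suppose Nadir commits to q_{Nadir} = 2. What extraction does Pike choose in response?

4

Mine Pike's profit: π = q_{Pike}(57 − 5q_{Pike} − 2q_{Nadir}) − 13q_{Pike}.
∂π/∂q_{Pike} = 44 − 10q_{Pike} − 2q_{Nadir} = 0 ⇒ q_{Pike} = 4.4 − 0.2q_{Nadir}.
At q_{Nadir} = 2: q_{Pike} = 4.4 − 0.2·2 = 4.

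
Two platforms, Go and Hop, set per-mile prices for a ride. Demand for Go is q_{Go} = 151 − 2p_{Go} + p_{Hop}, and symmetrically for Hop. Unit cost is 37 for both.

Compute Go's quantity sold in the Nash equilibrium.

76

Go's profit: π = (p_{Go} − 37)(151 − 2p_{Go} + p_{Hop}).
∂π/∂p_{Go} = 225 − 4p_{Go} + p_{Hop} = 0 ⇒ p_{Go} = 56.25 + 0.25p_{Hop}.
The game is symmetric, so in equilibrium p_{Hop} = p_{Go}: the reaction function gives 0.75p_{Go} = 56.25, hence p_{Go} = 75.
q_{Go} = 151 − 2·75 + 75 = 76.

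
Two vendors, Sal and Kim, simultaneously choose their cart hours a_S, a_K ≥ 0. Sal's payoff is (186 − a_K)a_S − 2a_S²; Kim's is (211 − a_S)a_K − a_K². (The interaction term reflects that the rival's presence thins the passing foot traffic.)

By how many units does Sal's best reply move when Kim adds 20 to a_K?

-5

Expanding Sal's payoff: 186a_S − a_Ka_S − 2a_S².
∂π/∂a_S = 186 − a_K − 4a_S = 0, so a_S = 46.5 − 0.25a_K.
The reaction-function slope is −0.25, so a 20-unit rise in a_K moves a_S by −0.25 × 20 = −5. Sal's best response falls — the actions are strategic substitutes.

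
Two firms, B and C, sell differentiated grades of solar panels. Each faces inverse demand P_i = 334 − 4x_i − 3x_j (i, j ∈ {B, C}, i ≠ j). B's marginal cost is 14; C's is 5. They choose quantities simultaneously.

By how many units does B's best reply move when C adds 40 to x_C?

-15

Firm B's profit: π = x_B(334 − 4x_B − 3x_C) − 14x_B.
∂π/∂x_B = 320 − 8x_B − 3x_C = 0 ⇒ x_B = 40 − 0.375x_C.
The reaction-function slope is −0.375, so a 40-unit rise in x_C moves x_B by −0.375 × 40 = −15. B's best response falls — the actions are strategic substitutes.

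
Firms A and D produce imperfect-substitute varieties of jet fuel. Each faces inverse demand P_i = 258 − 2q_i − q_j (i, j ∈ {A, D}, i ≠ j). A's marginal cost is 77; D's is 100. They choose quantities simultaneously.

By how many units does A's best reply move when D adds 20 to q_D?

-5

Firm A's profit: π = q_A(258 − 2q_A − q_D) − 77q_A.
∂π/∂q_A = 181 − 4q_A − q_D = 0 ⇒ q_A = 45.25 − 0.25q_D.
The reaction-function slope is −0.25, so a 20-unit rise in q_D moves q_A by −0.25 × 20 = −5. A's best response falls — the actions are strategic substitutes.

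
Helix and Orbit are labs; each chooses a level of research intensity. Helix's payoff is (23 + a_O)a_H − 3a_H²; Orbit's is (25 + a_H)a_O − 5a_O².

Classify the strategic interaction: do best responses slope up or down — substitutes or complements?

strategic complements

Expanding Helix's payoff: 23a_H + a_Oa_H − 3a_H².
∂π/∂a_H = 23 + a_O − 6a_H = 0, so a_H = 23/6 + (1/6)a_O.
The best-response slope da_H/da_O = 1/6 > 0: the reaction function is upward-sloping, so the choices are strategic complements.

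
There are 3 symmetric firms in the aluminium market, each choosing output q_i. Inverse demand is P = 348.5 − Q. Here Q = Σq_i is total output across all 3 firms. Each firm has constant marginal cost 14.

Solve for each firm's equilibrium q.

A representative firm's profit is π_i = q_i(348.5 − Q) − 14q_i, with Q = q_i + Σ_{j≠i} q_j.
First-order condition: 334.5 − 2q_i − Σ_{j≠i} q_j = 0.
With identical firms, set every q_j = q: then 334.5 − 2q − 2q = 0, i.e. q = 334.5/4 = 83.625.

83.625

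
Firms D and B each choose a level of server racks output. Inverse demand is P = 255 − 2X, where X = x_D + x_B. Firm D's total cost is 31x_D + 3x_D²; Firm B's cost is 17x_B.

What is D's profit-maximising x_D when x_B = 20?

Firm D's profit: π = x_D(255 − 2(x_D + x_B)) − 31x_D − 3x_D².
∂π/∂x_D = 224 − 10x_D − 2x_B = 0, so x_D = 22.4 − 0.2x_B.
At x_B = 20: x_D = 22.4 − 0.2·20 = 18.4.

18.4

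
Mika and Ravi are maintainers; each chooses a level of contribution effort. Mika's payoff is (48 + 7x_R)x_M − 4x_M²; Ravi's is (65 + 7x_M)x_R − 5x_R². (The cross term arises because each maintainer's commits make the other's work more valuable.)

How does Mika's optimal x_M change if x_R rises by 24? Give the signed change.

Expanding Mika's payoff: 48x_M + 7x_Rx_M − 4x_M².
∂π/∂x_M = 48 + 7x_R − 8x_M = 0, so x_M = 6 + 0.875x_R.
The reaction-function slope is 0.875, so a 24-unit rise in x_R moves x_M by 0.875 × 24 = 21. Mika's best response rises — the actions are strategic complements.

21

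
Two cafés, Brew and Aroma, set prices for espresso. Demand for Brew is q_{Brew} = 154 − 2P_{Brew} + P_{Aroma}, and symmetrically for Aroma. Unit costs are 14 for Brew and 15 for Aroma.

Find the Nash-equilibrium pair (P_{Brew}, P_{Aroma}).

60.8, 61.2

Brew's profit: π = (P_{Brew} − 14)(154 − 2P_{Brew} + P_{Aroma}).
∂π/∂P_{Brew} = 182 − 4P_{Brew} + P_{Aroma} = 0 ⇒ P_{Brew} = 45.5 + 0.25P_{Aroma}.
Similarly P_{Aroma} = 46 + 0.25P_{Brew}.
Plugging P_{Aroma} into Brew's best response: P_{Brew} = 45.5 + 0.25(46 + 0.25P_{Brew}) ⇒ 0.9375P_{Brew} = 57, so P_{Brew} = 60.8.
Then P_{Aroma} = 46 + 0.25·60.8 = 61.2.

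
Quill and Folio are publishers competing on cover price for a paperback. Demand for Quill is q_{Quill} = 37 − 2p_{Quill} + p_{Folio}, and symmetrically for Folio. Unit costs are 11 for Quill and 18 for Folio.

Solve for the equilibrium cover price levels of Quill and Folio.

Quill's profit: π = (p_{Quill} − 11)(37 − 2p_{Quill} + p_{Folio}).
∂π/∂p_{Quill} = 59 − 4p_{Quill} + p_{Folio} = 0 ⇒ p_{Quill} = 14.75 + 0.25p_{Folio}.
Similarly p_{Folio} = 18.25 + 0.25p_{Quill}.
Substituting the second reaction function into the first: p_{Quill} = 14.75 + 0.25(18.25 + 0.25p_{Quill}), which gives 0.9375p_{Quill} = 19.3125 ⇒ p_{Quill} = 20.6.
Then p_{Folio} = 18.25 + 0.25·20.6 = 23.4.

20.6, 23.4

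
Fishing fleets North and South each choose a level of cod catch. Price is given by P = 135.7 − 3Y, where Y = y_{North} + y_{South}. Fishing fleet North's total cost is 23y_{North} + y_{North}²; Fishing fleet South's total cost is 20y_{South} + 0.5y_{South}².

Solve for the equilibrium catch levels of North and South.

9.4, 12.5

Fishing fleet North's profit: π = y_{North}(135.7 − 3(y_{North} + y_{South})) − 23y_{North} − y_{North}².
∂π/∂y_{North} = 112.7 − 8y_{North} − 3y_{South} = 0, so y_{North} = 14.0875 − 0.375y_{South}.
For South: ∂π/∂y_{South} = 115.7 − 7y_{South} − 3y_{North} = 0 ⇒ y_{South} = 1157/70 − (3/7)y_{North}.
Substituting the second reaction function into the first: y_{North} = 14.0875 − 0.375(1157/70 − (3/7)y_{North}), which gives (47/56)y_{North} = 2209/280 ⇒ y_{North} = 9.4.
Then y_{South} = 1157/70 − (3/7)·9.4 = 12.5.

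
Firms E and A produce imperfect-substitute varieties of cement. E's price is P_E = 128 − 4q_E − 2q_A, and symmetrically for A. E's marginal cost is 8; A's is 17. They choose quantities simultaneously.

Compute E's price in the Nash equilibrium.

Firm E's profit: π = q_E(128 − 4q_E − 2q_A) − 8q_E.
∂π/∂q_E = 120 − 8q_E − 2q_A = 0 ⇒ q_E = 15 − 0.25q_A.
Similarly q_A = 13.875 − 0.25q_E.
Solving the two reaction functions simultaneously: (1 − (−0.25)(−0.25))q_E = 15 − 0.25·13.875, so 0.9375q_E = 369/32 and q_E = 12.3.
Then q_A = 13.875 − 0.25·12.3 = 10.8.
P_E = 128 − 4·12.3 − 2·10.8 = 57.2.

57.2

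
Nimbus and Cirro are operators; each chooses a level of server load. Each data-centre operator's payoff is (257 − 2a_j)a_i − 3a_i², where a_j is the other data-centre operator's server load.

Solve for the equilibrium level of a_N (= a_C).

32.125

Nimbus's payoff is (257 − 2a_C)a_N − 3a_N².
∂π/∂a_N = 257 − 2a_C − 6a_N = 0, so a_N = 257/6 − (1/3)a_C.
Setting a_N = a_C in the reaction function: a_N = 257/6 − (1/3)a_N, so a_N = (257/6) / (4/3) = 32.125.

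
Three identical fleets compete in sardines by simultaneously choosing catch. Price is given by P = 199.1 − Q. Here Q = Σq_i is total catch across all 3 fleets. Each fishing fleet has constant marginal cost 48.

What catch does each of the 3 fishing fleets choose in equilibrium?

37.775

A representative fishing fleet's profit is π_i = q_i(199.1 − Q) − 48q_i, with Q = q_i + Σ_{j≠i} q_j.
First-order condition: 151.1 − 2q_i − Σ_{j≠i} q_j = 0.
In a symmetric equilibrium every fishing fleet chooses the same q, so Σ_{j≠i} q_j = 2q. The condition becomes 151.1 − 4q = 0, giving q = 151.1/4 = 37.775.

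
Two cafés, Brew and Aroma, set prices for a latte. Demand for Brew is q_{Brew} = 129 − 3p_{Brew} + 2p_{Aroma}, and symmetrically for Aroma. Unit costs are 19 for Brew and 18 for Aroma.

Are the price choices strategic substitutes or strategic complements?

Brew's profit: π = (p_{Brew} − 19)(129 − 3p_{Brew} + 2p_{Aroma}).
∂π/∂p_{Brew} = 186 − 6p_{Brew} + 2p_{Aroma} = 0 ⇒ p_{Brew} = 31 + (1/3)p_{Aroma}.
The best-response slope dp_{Brew}/dp_{Aroma} = 1/3 > 0: the reaction function is upward-sloping, so the choices are strategic complements.

strategic complements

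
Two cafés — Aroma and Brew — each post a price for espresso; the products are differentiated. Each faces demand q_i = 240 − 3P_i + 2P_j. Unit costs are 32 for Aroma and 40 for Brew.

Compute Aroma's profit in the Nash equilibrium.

Aroma's profit: π = (P_{Aroma} − 32)(240 − 3P_{Aroma} + 2P_{Brew}).
∂π/∂P_{Aroma} = 336 − 6P_{Aroma} + 2P_{Brew} = 0 ⇒ P_{Aroma} = 56 + (1/3)P_{Brew}.
Similarly P_{Brew} = 60 + (1/3)P_{Aroma}.
Plugging P_{Brew} into Aroma's best response: P_{Aroma} = 56 + (1/3)(60 + (1/3)P_{Aroma}) ⇒ (8/9)P_{Aroma} = 76, so P_{Aroma} = 85.5.
Then P_{Brew} = 60 + (1/3)·85.5 = 88.5.
q_{Aroma} = 240 − 3·85.5 + 2·88.5 = 160.5.
Profit = (85.5 − 32)·160.5 = 8586.75.

8586.75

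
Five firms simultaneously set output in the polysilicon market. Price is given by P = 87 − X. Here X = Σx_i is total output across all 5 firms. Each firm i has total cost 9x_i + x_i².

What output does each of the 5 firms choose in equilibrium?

A representative firm's profit is π_i = x_i(87 − X) − 9x_i − x_i², with X = x_i + Σ_{j≠i} x_j.
First-order condition: 78 − 4x_i − Σ_{j≠i} x_j = 0.
Imposing symmetry (x_j = x for all j) turns Σ_{j≠i} x_j into 4x, so 78 = 8x and x = 9.75.

9.75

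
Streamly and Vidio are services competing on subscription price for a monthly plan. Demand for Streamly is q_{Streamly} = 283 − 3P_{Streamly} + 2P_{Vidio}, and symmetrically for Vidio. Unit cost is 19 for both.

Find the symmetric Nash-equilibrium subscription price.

85

Streamly's profit: π = (P_{Streamly} − 19)(283 − 3P_{Streamly} + 2P_{Vidio}).
∂π/∂P_{Streamly} = 340 − 6P_{Streamly} + 2P_{Vidio} = 0 ⇒ P_{Streamly} = 170/3 + (1/3)P_{Vidio}.
The game is symmetric, so in equilibrium P_{Vidio} = P_{Streamly}: the reaction function gives (2/3)P_{Streamly} = 170/3, hence P_{Streamly} = 85.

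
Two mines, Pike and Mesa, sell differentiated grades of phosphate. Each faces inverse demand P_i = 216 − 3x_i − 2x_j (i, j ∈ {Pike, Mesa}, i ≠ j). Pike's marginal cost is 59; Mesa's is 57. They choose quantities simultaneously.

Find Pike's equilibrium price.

117.5

Mine Pike's profit: π = x_{Pike}(216 − 3x_{Pike} − 2x_{Mesa}) − 59x_{Pike}.
∂π/∂x_{Pike} = 157 − 6x_{Pike} − 2x_{Mesa} = 0 ⇒ x_{Pike} = 157/6 − (1/3)x_{Mesa}.
Similarly x_{Mesa} = 26.5 − (1/3)x_{Pike}.
Solving the two reaction functions simultaneously: (1 − (−1/3)(−1/3))x_{Pike} = 157/6 − (1/3)·26.5, so (8/9)x_{Pike} = 52/3 and x_{Pike} = 19.5.
Then x_{Mesa} = 26.5 − (1/3)·19.5 = 20.
P_{Pike} = 216 − 3·19.5 − 2·20 = 117.5.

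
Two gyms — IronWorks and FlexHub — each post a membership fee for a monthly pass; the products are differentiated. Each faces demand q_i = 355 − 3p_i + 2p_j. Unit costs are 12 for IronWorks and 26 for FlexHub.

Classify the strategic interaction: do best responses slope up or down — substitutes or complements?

strategic complements

IronWorks's profit: π = (p_{IronWorks} − 12)(355 − 3p_{IronWorks} + 2p_{FlexHub}).
∂π/∂p_{IronWorks} = 391 − 6p_{IronWorks} + 2p_{FlexHub} = 0 ⇒ p_{IronWorks} = 391/6 + (1/3)p_{FlexHub}.
The best-response slope dp_{IronWorks}/dp_{FlexHub} = 1/3 > 0: the reaction function is upward-sloping, so the choices are strategic complements.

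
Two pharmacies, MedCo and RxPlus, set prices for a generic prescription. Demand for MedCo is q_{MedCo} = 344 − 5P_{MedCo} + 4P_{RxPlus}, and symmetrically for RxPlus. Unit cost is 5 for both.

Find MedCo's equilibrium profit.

MedCo's profit: π = (P_{MedCo} − 5)(344 − 5P_{MedCo} + 4P_{RxPlus}).
∂π/∂P_{MedCo} = 369 − 10P_{MedCo} + 4P_{RxPlus} = 0 ⇒ P_{MedCo} = 36.9 + 0.4P_{RxPlus}.
The game is symmetric, so in equilibrium P_{RxPlus} = P_{MedCo}: the reaction function gives 0.6P_{MedCo} = 36.9, hence P_{MedCo} = 61.5.
q_{MedCo} = 344 − 5·61.5 + 4·61.5 = 282.5.
Profit = (61.5 − 5)·282.5 = 15961.25.

15961.25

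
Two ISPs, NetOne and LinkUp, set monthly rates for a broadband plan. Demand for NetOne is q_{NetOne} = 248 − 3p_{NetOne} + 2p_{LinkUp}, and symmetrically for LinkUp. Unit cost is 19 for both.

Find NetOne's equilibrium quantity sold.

171.75

NetOne's profit: π = (p_{NetOne} − 19)(248 − 3p_{NetOne} + 2p_{LinkUp}).
∂π/∂p_{NetOne} = 305 − 6p_{NetOne} + 2p_{LinkUp} = 0 ⇒ p_{NetOne} = 305/6 + (1/3)p_{LinkUp}.
By symmetry p_{LinkUp} = p_{NetOne}; substituting into the reaction function, (2/3)p_{NetOne} = 305/6 and p_{NetOne} = 76.25.
q_{NetOne} = 248 − 3·76.25 + 2·76.25 = 171.75.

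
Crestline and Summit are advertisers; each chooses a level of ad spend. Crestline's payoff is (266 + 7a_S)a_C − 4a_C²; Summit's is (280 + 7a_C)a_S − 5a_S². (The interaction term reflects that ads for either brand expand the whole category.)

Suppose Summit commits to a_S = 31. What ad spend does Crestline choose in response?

60.375

Expanding Crestline's payoff: 266a_C + 7a_Sa_C − 4a_C².
∂π/∂a_C = 266 + 7a_S − 8a_C = 0, so a_C = 33.25 + 0.875a_S.
At a_S = 31: a_C = 33.25 + 0.875·31 = 60.375.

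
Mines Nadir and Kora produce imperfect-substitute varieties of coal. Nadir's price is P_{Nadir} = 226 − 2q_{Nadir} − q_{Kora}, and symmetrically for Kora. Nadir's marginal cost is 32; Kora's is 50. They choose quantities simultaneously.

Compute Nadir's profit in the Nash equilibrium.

Mine Nadir's profit: π = q_{Nadir}(226 − 2q_{Nadir} − q_{Kora}) − 32q_{Nadir}.
∂π/∂q_{Nadir} = 194 − 4q_{Nadir} − q_{Kora} = 0 ⇒ q_{Nadir} = 48.5 − 0.25q_{Kora}.
Similarly q_{Kora} = 44 − 0.25q_{Nadir}.
Solving the two reaction functions simultaneously: (1 − (−0.25)(−0.25))q_{Nadir} = 48.5 − 0.25·44, so 0.9375q_{Nadir} = 37.5 and q_{Nadir} = 40.
Then q_{Kora} = 44 − 0.25·40 = 34.
P_{Nadir} = 226 − 2·40 − 34 = 112.
Profit = (112 − 32)·40 = 3200.

3200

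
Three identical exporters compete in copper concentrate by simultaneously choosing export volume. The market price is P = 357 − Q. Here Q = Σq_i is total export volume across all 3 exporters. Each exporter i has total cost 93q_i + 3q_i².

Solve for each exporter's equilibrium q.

A representative exporter's profit is π_i = q_i(357 − Q) − 93q_i − 3q_i², with Q = q_i + Σ_{j≠i} q_j.
First-order condition: 264 − 8q_i − Σ_{j≠i} q_j = 0.
With identical exporters, set every q_j = q: then 264 − 8q − 2q = 0, i.e. q = 264/10 = 26.4.

26.4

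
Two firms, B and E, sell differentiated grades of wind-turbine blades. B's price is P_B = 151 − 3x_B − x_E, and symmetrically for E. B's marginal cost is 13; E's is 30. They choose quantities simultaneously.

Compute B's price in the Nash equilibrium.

Firm B's profit: π = x_B(151 − 3x_B − x_E) − 13x_B.
∂π/∂x_B = 138 − 6x_B − x_E = 0 ⇒ x_B = 23 − (1/6)x_E.
Similarly x_E = 121/6 − (1/6)x_B.
Plugging x_E into B's best response: x_B = 23 − (1/6)(121/6 − (1/6)x_B) ⇒ (35/36)x_B = 707/36, so x_B = 20.2.
Then x_E = 121/6 − (1/6)·20.2 = 16.8.
P_B = 151 − 3·20.2 − 16.8 = 73.6.

73.6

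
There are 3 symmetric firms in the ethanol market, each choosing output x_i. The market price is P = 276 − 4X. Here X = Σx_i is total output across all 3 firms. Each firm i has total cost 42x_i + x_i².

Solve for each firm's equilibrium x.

13

A representative firm's profit is π_i = x_i(276 − 4X) − 42x_i − x_i², with X = x_i + Σ_{j≠i} x_j.
First-order condition: 234 − 10x_i − 4Σ_{j≠i} x_j = 0.
In a symmetric equilibrium every firm chooses the same x, so Σ_{j≠i} x_j = 2x. The condition becomes 234 − 18x = 0, giving x = 234/18 = 13.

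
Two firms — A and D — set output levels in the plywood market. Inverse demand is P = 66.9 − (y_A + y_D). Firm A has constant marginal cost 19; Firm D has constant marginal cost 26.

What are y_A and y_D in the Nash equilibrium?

Firm A's profit: π = y_A(66.9 − (y_A + y_D)) − 19y_A.
∂π/∂y_A = 47.9 − 2y_A − y_D = 0, so y_A = 23.95 − 0.5y_D.
By the same steps for D: y_D = 20.45 − 0.5y_A.
Substituting the second reaction function into the first: y_A = 23.95 − 0.5(20.45 − 0.5y_A), which gives 0.75y_A = 13.725 ⇒ y_A = 18.3.
Then y_D = 20.45 − 0.5·18.3 = 11.3.

18.3, 11.3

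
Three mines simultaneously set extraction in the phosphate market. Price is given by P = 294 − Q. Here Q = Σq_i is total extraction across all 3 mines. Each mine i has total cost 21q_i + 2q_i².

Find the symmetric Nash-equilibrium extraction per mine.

A representative mine's profit is π_i = q_i(294 − Q) − 21q_i − 2q_i², with Q = q_i + Σ_{j≠i} q_j.
First-order condition: 273 − 6q_i − Σ_{j≠i} q_j = 0.
Imposing symmetry (q_j = q for all j) turns Σ_{j≠i} q_j into 2q, so 273 = 8q and q = 34.125.

34.125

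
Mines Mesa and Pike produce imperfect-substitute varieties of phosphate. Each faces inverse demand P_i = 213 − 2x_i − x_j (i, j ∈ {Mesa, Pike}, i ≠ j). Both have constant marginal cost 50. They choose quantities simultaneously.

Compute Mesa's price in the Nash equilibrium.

Mine Mesa's profit: π = x_{Mesa}(213 − 2x_{Mesa} − x_{Pike}) − 50x_{Mesa}.
∂π/∂x_{Mesa} = 163 − 4x_{Mesa} − x_{Pike} = 0 ⇒ x_{Mesa} = 40.75 − 0.25x_{Pike}.
By symmetry x_{Pike} = x_{Mesa}; substituting into the reaction function, 1.25x_{Mesa} = 40.75 and x_{Mesa} = 32.6.
P_{Mesa} = 213 − 2·32.6 − 32.6 = 115.2.

115.2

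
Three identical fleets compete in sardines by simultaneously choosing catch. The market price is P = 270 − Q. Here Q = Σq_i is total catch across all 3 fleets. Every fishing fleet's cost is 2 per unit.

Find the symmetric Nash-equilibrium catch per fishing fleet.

A representative fishing fleet's profit is π_i = q_i(270 − Q) − 2q_i, with Q = q_i + Σ_{j≠i} q_j.
First-order condition: 268 − 2q_i − Σ_{j≠i} q_j = 0.
Imposing symmetry (q_j = q for all j) turns Σ_{j≠i} q_j into 2q, so 268 = 4q and q = 67.

67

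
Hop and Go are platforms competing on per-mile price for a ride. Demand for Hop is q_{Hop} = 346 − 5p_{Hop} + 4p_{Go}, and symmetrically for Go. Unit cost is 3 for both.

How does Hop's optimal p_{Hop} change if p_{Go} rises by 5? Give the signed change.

2

Hop's profit: π = (p_{Hop} − 3)(346 − 5p_{Hop} + 4p_{Go}).
∂π/∂p_{Hop} = 361 − 10p_{Hop} + 4p_{Go} = 0 ⇒ p_{Hop} = 36.1 + 0.4p_{Go}.
The reaction-function slope is 0.4, so a 5-unit rise in p_{Go} moves p_{Hop} by 0.4 × 5 = 2. Hop's best response rises — the actions are strategic complements.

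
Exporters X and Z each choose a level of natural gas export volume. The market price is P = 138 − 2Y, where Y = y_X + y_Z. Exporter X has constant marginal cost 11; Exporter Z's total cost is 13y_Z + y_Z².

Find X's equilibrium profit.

1310.72

Exporter X's profit: π = y_X(138 − 2(y_X + y_Z)) − 11y_X.
∂π/∂y_X = 127 − 4y_X − 2y_Z = 0, so y_X = 31.75 − 0.5y_Z.
For Z: ∂π/∂y_Z = 125 − 6y_Z − 2y_X = 0 ⇒ y_Z = 125/6 − (1/3)y_X.
Solving the two reaction functions simultaneously: (1 − (−0.5)(−1/3))y_X = 31.75 − 0.5·(125/6), so (5/6)y_X = 64/3 and y_X = 25.6.
Then y_Z = 125/6 − (1/3)·25.6 = 12.3.
Price P = 138 − 2·37.9 = 62.2.
X's profit: (62.2 − 11)·25.6 = 1310.72.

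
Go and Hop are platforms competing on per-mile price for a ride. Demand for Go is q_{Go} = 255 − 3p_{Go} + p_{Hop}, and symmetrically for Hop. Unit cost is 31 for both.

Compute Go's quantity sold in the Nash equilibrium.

115.8

Go's profit: π = (p_{Go} − 31)(255 − 3p_{Go} + p_{Hop}).
∂π/∂p_{Go} = 348 − 6p_{Go} + p_{Hop} = 0 ⇒ p_{Go} = 58 + (1/6)p_{Hop}.
By symmetry p_{Hop} = p_{Go}; substituting into the reaction function, (5/6)p_{Go} = 58 and p_{Go} = 69.6.
q_{Go} = 255 − 3·69.6 + 69.6 = 115.8.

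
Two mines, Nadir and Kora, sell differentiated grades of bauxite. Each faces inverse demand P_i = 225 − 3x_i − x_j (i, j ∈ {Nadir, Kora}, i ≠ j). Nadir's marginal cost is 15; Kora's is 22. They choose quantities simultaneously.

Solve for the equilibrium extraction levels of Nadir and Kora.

Mine Nadir's profit: π = x_{Nadir}(225 − 3x_{Nadir} − x_{Kora}) − 15x_{Nadir}.
∂π/∂x_{Nadir} = 210 − 6x_{Nadir} − x_{Kora} = 0 ⇒ x_{Nadir} = 35 − (1/6)x_{Kora}.
Similarly x_{Kora} = 203/6 − (1/6)x_{Nadir}.
Solving the two reaction functions simultaneously: (1 − (−1/6)(−1/6))x_{Nadir} = 35 − (1/6)·(203/6), so (35/36)x_{Nadir} = 1057/36 and x_{Nadir} = 30.2.
Then x_{Kora} = 203/6 − (1/6)·30.2 = 28.8.

30.2, 28.8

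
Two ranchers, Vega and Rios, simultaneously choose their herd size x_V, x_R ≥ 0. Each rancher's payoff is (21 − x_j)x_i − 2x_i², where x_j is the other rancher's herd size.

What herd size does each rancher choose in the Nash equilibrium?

Vega's payoff is (21 − x_R)x_V − 2x_V².
∂π/∂x_V = 21 − x_R − 4x_V = 0, so x_V = 5.25 − 0.25x_R.
Setting x_V = x_R in the reaction function: x_V = 5.25 − 0.25x_V, so x_V = 5.25 / 1.25 = 4.2.

4.2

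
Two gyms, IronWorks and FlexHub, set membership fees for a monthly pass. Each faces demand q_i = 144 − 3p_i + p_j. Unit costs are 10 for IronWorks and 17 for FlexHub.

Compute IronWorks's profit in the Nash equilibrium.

IronWorks's profit: π = (p_{IronWorks} − 10)(144 − 3p_{IronWorks} + p_{FlexHub}).
∂π/∂p_{IronWorks} = 174 − 6p_{IronWorks} + p_{FlexHub} = 0 ⇒ p_{IronWorks} = 29 + (1/6)p_{FlexHub}.
Similarly p_{FlexHub} = 32.5 + (1/6)p_{IronWorks}.
Plugging p_{FlexHub} into IronWorks's best response: p_{IronWorks} = 29 + (1/6)(32.5 + (1/6)p_{IronWorks}) ⇒ (35/36)p_{IronWorks} = 413/12, so p_{IronWorks} = 35.4.
Then p_{FlexHub} = 32.5 + (1/6)·35.4 = 38.4.
q_{IronWorks} = 144 − 3·35.4 + 38.4 = 76.2.
Profit = (35.4 − 10)·76.2 = 1935.48.

1935.48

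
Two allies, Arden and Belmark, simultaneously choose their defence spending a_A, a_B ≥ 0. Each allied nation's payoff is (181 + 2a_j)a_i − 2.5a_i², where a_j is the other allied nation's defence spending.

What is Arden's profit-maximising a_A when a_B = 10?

Arden's payoff is (181 + 2a_B)a_A − 2.5a_A².
∂π/∂a_A = 181 + 2a_B − 5a_A = 0, so a_A = 36.2 + 0.4a_B.
At a_B = 10: a_A = 36.2 + 0.4·10 = 40.2.

40.2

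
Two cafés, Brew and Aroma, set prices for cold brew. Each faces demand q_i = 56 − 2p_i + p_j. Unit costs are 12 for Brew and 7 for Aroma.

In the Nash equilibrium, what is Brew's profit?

392

Brew's profit: π = (p_{Brew} − 12)(56 − 2p_{Brew} + p_{Aroma}).
∂π/∂p_{Brew} = 80 − 4p_{Brew} + p_{Aroma} = 0 ⇒ p_{Brew} = 20 + 0.25p_{Aroma}.
Similarly p_{Aroma} = 17.5 + 0.25p_{Brew}.
Solving the two reaction functions simultaneously: (1 − (0.25)(0.25))p_{Brew} = 20 + 0.25·17.5, so 0.9375p_{Brew} = 24.375 and p_{Brew} = 26.
Then p_{Aroma} = 17.5 + 0.25·26 = 24.
q_{Brew} = 56 − 2·26 + 24 = 28.
Profit = (26 − 12)·28 = 392.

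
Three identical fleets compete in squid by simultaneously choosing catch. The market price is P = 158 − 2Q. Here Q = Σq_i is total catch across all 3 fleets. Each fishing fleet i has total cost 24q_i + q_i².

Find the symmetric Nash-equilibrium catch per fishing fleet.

13.4

A representative fishing fleet's profit is π_i = q_i(158 − 2Q) − 24q_i − q_i², with Q = q_i + Σ_{j≠i} q_j.
First-order condition: 134 − 6q_i − 2Σ_{j≠i} q_j = 0.
In a symmetric equilibrium every fishing fleet chooses the same q, so Σ_{j≠i} q_j = 2q. The condition becomes 134 − 10q = 0, giving q = 134/10 = 13.4.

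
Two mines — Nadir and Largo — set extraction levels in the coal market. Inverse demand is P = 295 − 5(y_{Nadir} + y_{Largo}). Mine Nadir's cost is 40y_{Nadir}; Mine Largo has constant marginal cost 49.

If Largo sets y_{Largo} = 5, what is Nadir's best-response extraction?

Mine Nadir's profit: π = y_{Nadir}(295 − 5(y_{Nadir} + y_{Largo})) − 40y_{Nadir}.
∂π/∂y_{Nadir} = 255 − 10y_{Nadir} − 5y_{Largo} = 0, so y_{Nadir} = 25.5 − 0.5y_{Largo}.
At y_{Largo} = 5: y_{Nadir} = 25.5 − 0.5·5 = 23.

23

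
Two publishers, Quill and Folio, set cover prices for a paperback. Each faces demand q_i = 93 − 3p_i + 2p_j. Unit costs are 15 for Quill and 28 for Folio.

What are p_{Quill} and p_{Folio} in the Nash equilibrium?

Quill's profit: π = (p_{Quill} − 15)(93 − 3p_{Quill} + 2p_{Folio}).
∂π/∂p_{Quill} = 138 − 6p_{Quill} + 2p_{Folio} = 0 ⇒ p_{Quill} = 23 + (1/3)p_{Folio}.
Similarly p_{Folio} = 29.5 + (1/3)p_{Quill}.
Solving the two reaction functions simultaneously: (1 − (1/3)(1/3))p_{Quill} = 23 + (1/3)·29.5, so (8/9)p_{Quill} = 197/6 and p_{Quill} = 36.9375.
Then p_{Folio} = 29.5 + (1/3)·36.9375 = 41.8125.

36.9375, 41.8125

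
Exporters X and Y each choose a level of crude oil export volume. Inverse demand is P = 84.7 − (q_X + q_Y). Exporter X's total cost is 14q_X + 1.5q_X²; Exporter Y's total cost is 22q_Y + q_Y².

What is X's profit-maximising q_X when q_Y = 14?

Exporter X's profit: π = q_X(84.7 − (q_X + q_Y)) − 14q_X − 1.5q_X².
∂π/∂q_X = 70.7 − 5q_X − q_Y = 0, so q_X = 14.14 − 0.2q_Y.
At q_Y = 14: q_X = 14.14 − 0.2·14 = 11.34.

11.34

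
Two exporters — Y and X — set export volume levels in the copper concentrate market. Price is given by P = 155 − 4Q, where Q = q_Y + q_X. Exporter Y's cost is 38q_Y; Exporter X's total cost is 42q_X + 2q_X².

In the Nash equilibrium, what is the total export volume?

17.35

Exporter Y's profit: π = q_Y(155 − 4(q_Y + q_X)) − 38q_Y.
∂π/∂q_Y = 117 − 8q_Y − 4q_X = 0, so q_Y = 14.625 − 0.5q_X.
For X: ∂π/∂q_X = 113 − 12q_X − 4q_Y = 0 ⇒ q_X = 113/12 − (1/3)q_Y.
Solving the two reaction functions simultaneously: (1 − (−0.5)(−1/3))q_Y = 14.625 − 0.5·(113/12), so (5/6)q_Y = 119/12 and q_Y = 11.9.
Then q_X = 113/12 − (1/3)·11.9 = 5.45.
Total export volume: 11.9 + 5.45 = 17.35.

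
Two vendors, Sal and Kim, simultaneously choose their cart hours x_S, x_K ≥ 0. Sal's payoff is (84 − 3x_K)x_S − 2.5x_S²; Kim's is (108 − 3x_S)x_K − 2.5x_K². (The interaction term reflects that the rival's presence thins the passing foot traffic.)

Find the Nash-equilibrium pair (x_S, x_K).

6, 18

Expanding Sal's payoff: 84x_S − 3x_Kx_S − 2.5x_S².
∂π/∂x_S = 84 − 3x_K − 5x_S = 0, so x_S = 16.8 − 0.6x_K.
Likewise for Kim: x_K = 21.6 − 0.6x_S.
Plugging x_K into Sal's best response: x_S = 16.8 − 0.6(21.6 − 0.6x_S) ⇒ 0.64x_S = 3.84, so x_S = 6.
Then x_K = 21.6 − 0.6·6 = 18.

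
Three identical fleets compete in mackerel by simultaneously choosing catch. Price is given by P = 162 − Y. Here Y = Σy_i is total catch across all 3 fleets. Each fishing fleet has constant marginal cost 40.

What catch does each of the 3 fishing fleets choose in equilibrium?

A representative fishing fleet's profit is π_i = y_i(162 − Y) − 40y_i, with Y = y_i + Σ_{j≠i} y_j.
First-order condition: 122 − 2y_i − Σ_{j≠i} y_j = 0.
With identical fishing fleets, set every y_j = y: then 122 − 2y − 2y = 0, i.e. y = 122/4 = 30.5.

30.5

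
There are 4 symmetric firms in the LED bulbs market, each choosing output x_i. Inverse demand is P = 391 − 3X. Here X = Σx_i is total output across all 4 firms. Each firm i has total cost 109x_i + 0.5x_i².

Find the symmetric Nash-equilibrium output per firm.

17.625

A representative firm's profit is π_i = x_i(391 − 3X) − 109x_i − 0.5x_i², with X = x_i + Σ_{j≠i} x_j.
First-order condition: 282 − 7x_i − 3Σ_{j≠i} x_j = 0.
With identical firms, set every x_j = x: then 282 − 7x − 9x = 0, i.e. x = 282/16 = 17.625.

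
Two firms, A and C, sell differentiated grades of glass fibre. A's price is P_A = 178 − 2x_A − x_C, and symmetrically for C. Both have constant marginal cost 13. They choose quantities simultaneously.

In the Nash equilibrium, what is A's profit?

Firm A's profit: π = x_A(178 − 2x_A − x_C) − 13x_A.
∂π/∂x_A = 165 − 4x_A − x_C = 0 ⇒ x_A = 41.25 − 0.25x_C.
The game is symmetric, so in equilibrium x_C = x_A: the reaction function gives 1.25x_A = 41.25, hence x_A = 33.
P_A = 178 − 2·33 − 33 = 79.
Profit = (79 − 13)·33 = 2178.

2178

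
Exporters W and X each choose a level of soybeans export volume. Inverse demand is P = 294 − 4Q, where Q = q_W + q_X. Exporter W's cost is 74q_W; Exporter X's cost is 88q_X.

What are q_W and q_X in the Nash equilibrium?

19.5, 16

Exporter W's profit: π = q_W(294 − 4(q_W + q_X)) − 74q_W.
∂π/∂q_W = 220 − 8q_W − 4q_X = 0, so q_W = 27.5 − 0.5q_X.
By the same steps for X: q_X = 25.75 − 0.5q_W.
Plugging q_X into W's best response: q_W = 27.5 − 0.5(25.75 − 0.5q_W) ⇒ 0.75q_W = 14.625, so q_W = 19.5.
Then q_X = 25.75 − 0.5·19.5 = 16.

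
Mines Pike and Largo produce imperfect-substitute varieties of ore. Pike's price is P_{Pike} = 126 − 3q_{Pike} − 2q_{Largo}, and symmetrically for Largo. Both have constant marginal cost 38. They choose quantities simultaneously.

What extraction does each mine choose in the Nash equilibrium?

Mine Pike's profit: π = q_{Pike}(126 − 3q_{Pike} − 2q_{Largo}) − 38q_{Pike}.
∂π/∂q_{Pike} = 88 − 6q_{Pike} − 2q_{Largo} = 0 ⇒ q_{Pike} = 44/3 − (1/3)q_{Largo}.
Setting q_{Pike} = q_{Largo} in the reaction function: q_{Pike} = 44/3 − (1/3)q_{Pike}, so q_{Pike} = (44/3) / (4/3) = 11.

11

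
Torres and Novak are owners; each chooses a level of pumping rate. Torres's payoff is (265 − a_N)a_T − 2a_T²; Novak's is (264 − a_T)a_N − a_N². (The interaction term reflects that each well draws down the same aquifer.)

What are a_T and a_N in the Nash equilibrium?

Expanding Torres's payoff: 265a_T − a_Na_T − 2a_T².
∂π/∂a_T = 265 − a_N − 4a_T = 0, so a_T = 66.25 − 0.25a_N.
Likewise for Novak: a_N = 132 − 0.5a_T.
Substituting the second reaction function into the first: a_T = 66.25 − 0.25(132 − 0.5a_T), which gives 0.875a_T = 33.25 ⇒ a_T = 38.
Then a_N = 132 − 0.5·38 = 113.

38, 113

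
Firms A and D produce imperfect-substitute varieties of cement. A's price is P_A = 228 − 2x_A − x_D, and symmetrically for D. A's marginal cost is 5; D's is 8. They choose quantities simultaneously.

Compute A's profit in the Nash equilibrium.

4014.08

Firm A's profit: π = x_A(228 − 2x_A − x_D) − 5x_A.
∂π/∂x_A = 223 − 4x_A − x_D = 0 ⇒ x_A = 55.75 − 0.25x_D.
Similarly x_D = 55 − 0.25x_A.
Solving the two reaction functions simultaneously: (1 − (−0.25)(−0.25))x_A = 55.75 − 0.25·55, so 0.9375x_A = 42 and x_A = 44.8.
Then x_D = 55 − 0.25·44.8 = 43.8.
P_A = 228 − 2·44.8 − 43.8 = 94.6.
Profit = (94.6 − 5)·44.8 = 4014.08.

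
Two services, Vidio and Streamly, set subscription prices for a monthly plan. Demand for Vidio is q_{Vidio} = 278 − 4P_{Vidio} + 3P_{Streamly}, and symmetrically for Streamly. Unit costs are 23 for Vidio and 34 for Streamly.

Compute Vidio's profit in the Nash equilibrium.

11406.24

Vidio's profit: π = (P_{Vidio} − 23)(278 − 4P_{Vidio} + 3P_{Streamly}).
∂π/∂P_{Vidio} = 370 − 8P_{Vidio} + 3P_{Streamly} = 0 ⇒ P_{Vidio} = 46.25 + 0.375P_{Streamly}.
Similarly P_{Streamly} = 51.75 + 0.375P_{Vidio}.
Plugging P_{Streamly} into Vidio's best response: P_{Vidio} = 46.25 + 0.375(51.75 + 0.375P_{Vidio}) ⇒ (55/64)P_{Vidio} = 2101/32, so P_{Vidio} = 76.4.
Then P_{Streamly} = 51.75 + 0.375·76.4 = 80.4.
q_{Vidio} = 278 − 4·76.4 + 3·80.4 = 213.6.
Profit = (76.4 − 23)·213.6 = 11406.24.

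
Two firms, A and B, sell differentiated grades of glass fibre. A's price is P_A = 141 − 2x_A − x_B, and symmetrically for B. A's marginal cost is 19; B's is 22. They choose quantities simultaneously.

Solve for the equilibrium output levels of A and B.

24.6, 23.6

Firm A's profit: π = x_A(141 − 2x_A − x_B) − 19x_A.
∂π/∂x_A = 122 − 4x_A − x_B = 0 ⇒ x_A = 30.5 − 0.25x_B.
Similarly x_B = 29.75 − 0.25x_A.
Solving the two reaction functions simultaneously: (1 − (−0.25)(−0.25))x_A = 30.5 − 0.25·29.75, so 0.9375x_A = 23.0625 and x_A = 24.6.
Then x_B = 29.75 − 0.25·24.6 = 23.6.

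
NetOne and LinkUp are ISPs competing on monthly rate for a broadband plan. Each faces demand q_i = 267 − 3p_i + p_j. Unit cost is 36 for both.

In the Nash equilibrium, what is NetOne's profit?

NetOne's profit: π = (p_{NetOne} − 36)(267 − 3p_{NetOne} + p_{LinkUp}).
∂π/∂p_{NetOne} = 375 − 6p_{NetOne} + p_{LinkUp} = 0 ⇒ p_{NetOne} = 62.5 + (1/6)p_{LinkUp}.
By symmetry p_{LinkUp} = p_{NetOne}; substituting into the reaction function, (5/6)p_{NetOne} = 62.5 and p_{NetOne} = 75.
q_{NetOne} = 267 − 3·75 + 75 = 117.
Profit = (75 − 36)·117 = 4563.

4563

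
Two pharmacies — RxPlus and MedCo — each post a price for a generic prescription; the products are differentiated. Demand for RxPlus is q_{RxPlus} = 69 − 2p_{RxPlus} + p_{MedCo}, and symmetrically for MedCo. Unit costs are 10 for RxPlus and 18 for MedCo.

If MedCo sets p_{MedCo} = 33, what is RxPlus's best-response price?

30.5

RxPlus's profit: π = (p_{RxPlus} − 10)(69 − 2p_{RxPlus} + p_{MedCo}).
∂π/∂p_{RxPlus} = 89 − 4p_{RxPlus} + p_{MedCo} = 0 ⇒ p_{RxPlus} = 22.25 + 0.25p_{MedCo}.
At p_{MedCo} = 33: p_{RxPlus} = 22.25 + 0.25·33 = 30.5.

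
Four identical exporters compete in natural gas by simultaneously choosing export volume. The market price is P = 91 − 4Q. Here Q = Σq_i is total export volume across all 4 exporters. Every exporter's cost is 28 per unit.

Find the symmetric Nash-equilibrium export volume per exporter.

A representative exporter's profit is π_i = q_i(91 − 4Q) − 28q_i, with Q = q_i + Σ_{j≠i} q_j.
First-order condition: 63 − 8q_i − 4Σ_{j≠i} q_j = 0.
With identical exporters, set every q_j = q: then 63 − 8q − 12q = 0, i.e. q = 63/20 = 3.15.

3.15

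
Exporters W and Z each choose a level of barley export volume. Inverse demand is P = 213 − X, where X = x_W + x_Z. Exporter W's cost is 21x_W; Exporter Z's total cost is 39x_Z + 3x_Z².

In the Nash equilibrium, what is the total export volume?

Exporter W's profit: π = x_W(213 − (x_W + x_Z)) − 21x_W.
∂π/∂x_W = 192 − 2x_W − x_Z = 0, so x_W = 96 − 0.5x_Z.
For Z: ∂π/∂x_Z = 174 − 8x_Z − x_W = 0 ⇒ x_Z = 21.75 − 0.125x_W.
Solving the two reaction functions simultaneously: (1 − (−0.5)(−0.125))x_W = 96 − 0.5·21.75, so 0.9375x_W = 85.125 and x_W = 90.8.
Then x_Z = 21.75 − 0.125·90.8 = 10.4.
Total export volume: 90.8 + 10.4 = 101.2.

101.2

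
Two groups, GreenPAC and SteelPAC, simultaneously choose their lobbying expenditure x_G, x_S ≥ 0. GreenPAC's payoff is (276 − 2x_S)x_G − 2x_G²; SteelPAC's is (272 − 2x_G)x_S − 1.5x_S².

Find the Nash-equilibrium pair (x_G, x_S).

35.5, 67

Expanding GreenPAC's payoff: 276x_G − 2x_Sx_G − 2x_G².
∂π/∂x_G = 276 − 2x_S − 4x_G = 0, so x_G = 69 − 0.5x_S.
Likewise for SteelPAC: x_S = 272/3 − (2/3)x_G.
Solving the two reaction functions simultaneously: (1 − (−0.5)(−2/3))x_G = 69 − 0.5·(272/3), so (2/3)x_G = 71/3 and x_G = 35.5.
Then x_S = 272/3 − (2/3)·35.5 = 67.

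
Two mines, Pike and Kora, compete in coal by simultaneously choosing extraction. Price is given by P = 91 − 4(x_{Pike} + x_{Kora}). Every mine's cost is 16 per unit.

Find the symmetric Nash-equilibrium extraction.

Mine Pike's profit: π = x_{Pike}(91 − 4(x_{Pike} + x_{Kora})) − 16x_{Pike}.
∂π/∂x_{Pike} = 75 − 8x_{Pike} − 4x_{Kora} = 0, so x_{Pike} = 9.375 − 0.5x_{Kora}.
Setting x_{Pike} = x_{Kora} in the reaction function: x_{Pike} = 9.375 − 0.5x_{Pike}, so x_{Pike} = 9.375 / 1.5 = 6.25.

6.25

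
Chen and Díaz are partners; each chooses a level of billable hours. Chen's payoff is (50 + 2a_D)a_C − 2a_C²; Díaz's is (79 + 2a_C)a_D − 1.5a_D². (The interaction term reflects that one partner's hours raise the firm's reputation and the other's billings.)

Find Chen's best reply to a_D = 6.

Expanding Chen's payoff: 50a_C + 2a_Da_C − 2a_C².
∂π/∂a_C = 50 + 2a_D − 4a_C = 0, so a_C = 12.5 + 0.5a_D.
At a_D = 6: a_C = 12.5 + 0.5·6 = 15.5.

15.5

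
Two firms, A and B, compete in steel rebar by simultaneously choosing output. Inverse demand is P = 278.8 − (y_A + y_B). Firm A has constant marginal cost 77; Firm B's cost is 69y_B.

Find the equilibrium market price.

Firm A's profit: π = y_A(278.8 − (y_A + y_B)) − 77y_A.
∂π/∂y_A = 201.8 − 2y_A − y_B = 0, so y_A = 100.9 − 0.5y_B.
By the same steps for B: y_B = 104.9 − 0.5y_A.
Substituting the second reaction function into the first: y_A = 100.9 − 0.5(104.9 − 0.5y_A), which gives 0.75y_A = 48.45 ⇒ y_A = 64.6.
Then y_B = 104.9 − 0.5·64.6 = 72.6.
Equilibrium price: P = 278.8 − 137.2 = 141.6.

141.6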